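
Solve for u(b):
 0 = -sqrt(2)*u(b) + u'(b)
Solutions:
 u(b) = C1*exp(sqrt(2)*b)


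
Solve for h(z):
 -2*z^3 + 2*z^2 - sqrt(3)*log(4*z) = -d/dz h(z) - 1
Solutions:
 h(z) = C1 + z^4/2 - 2*z^3/3 + sqrt(3)*z*log(z) - sqrt(3)*z - z + 2*sqrt(3)*z*log(2)


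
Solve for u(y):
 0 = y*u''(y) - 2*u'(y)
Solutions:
 u(y) = C1 + C2*y^3


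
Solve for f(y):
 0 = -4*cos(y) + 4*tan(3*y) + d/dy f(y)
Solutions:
 f(y) = C1 + 4*log(cos(3*y))/3 + 4*sin(y)


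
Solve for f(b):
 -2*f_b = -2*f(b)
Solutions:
 f(b) = C1*exp(b)


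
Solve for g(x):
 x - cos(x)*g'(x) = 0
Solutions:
 g(x) = C1 + Integral(x/cos(x), x)


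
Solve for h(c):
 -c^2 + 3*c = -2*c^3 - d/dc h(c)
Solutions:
 h(c) = C1 - c^4/2 + c^3/3 - 3*c^2/2


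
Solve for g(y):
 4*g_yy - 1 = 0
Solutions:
 g(y) = C1 + C2*y + y^2/8


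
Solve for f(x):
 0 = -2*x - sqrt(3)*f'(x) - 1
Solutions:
 f(x) = C1 - sqrt(3)*x^2/3 - sqrt(3)*x/3


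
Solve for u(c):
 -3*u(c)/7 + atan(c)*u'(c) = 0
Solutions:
 u(c) = C1*exp(3*Integral(1/atan(c), c)/7)


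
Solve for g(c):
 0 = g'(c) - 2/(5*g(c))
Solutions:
 g(c) = -sqrt(C1 + 20*c)/5
 g(c) = sqrt(C1 + 20*c)/5


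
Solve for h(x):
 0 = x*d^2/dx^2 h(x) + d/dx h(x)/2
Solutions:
 h(x) = C1 + C2*sqrt(x)


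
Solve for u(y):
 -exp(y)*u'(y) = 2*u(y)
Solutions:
 u(y) = C1*exp(2*exp(-y))


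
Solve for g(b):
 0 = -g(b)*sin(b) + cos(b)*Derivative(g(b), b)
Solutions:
 g(b) = C1/cos(b)


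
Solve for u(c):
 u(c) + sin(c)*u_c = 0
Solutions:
 u(c) = C1*sqrt(cos(c) + 1)/sqrt(cos(c) - 1)


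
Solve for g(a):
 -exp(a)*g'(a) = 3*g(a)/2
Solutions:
 g(a) = C1*exp(3*exp(-a)/2)


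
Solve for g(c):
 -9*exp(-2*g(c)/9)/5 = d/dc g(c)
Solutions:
 g(c) = 9*log(-sqrt(C1 - 9*c)) - 9*log(15) + 9*log(10)/2
 g(c) = 9*log(C1 - 9*c)/2 - 9*log(15) + 9*log(10)/2


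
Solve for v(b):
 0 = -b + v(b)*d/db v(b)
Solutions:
 v(b) = -sqrt(C1 + b^2)
 v(b) = sqrt(C1 + b^2)


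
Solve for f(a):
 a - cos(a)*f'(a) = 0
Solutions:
 f(a) = C1 + Integral(a/cos(a), a)


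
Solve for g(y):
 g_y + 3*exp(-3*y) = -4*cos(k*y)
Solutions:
 g(y) = C1 + exp(-3*y) - 4*sin(k*y)/k


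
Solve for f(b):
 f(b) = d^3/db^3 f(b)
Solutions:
 f(b) = C3*exp(b) + (C1*sin(sqrt(3)*b/2) + C2*cos(sqrt(3)*b/2))*exp(-b/2)


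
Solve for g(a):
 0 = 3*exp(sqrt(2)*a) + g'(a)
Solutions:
 g(a) = C1 - 3*sqrt(2)*exp(sqrt(2)*a)/2


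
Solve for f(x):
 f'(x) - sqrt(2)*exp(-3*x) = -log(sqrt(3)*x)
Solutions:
 f(x) = C1 - x*log(x) + x*(1 - log(3)/2) - sqrt(2)*exp(-3*x)/3


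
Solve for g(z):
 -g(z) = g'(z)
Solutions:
 g(z) = C1*exp(-z)


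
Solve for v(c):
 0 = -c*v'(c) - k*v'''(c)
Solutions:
 v(c) = C1 + Integral(C2*airyai(c*(-1/k)^(1/3)) + C3*airybi(c*(-1/k)^(1/3)), c)


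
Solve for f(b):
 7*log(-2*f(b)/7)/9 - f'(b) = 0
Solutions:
 -9*Integral(1/(log(-_y) - log(7) + log(2)), (_y, f(b)))/7 = C1 - b


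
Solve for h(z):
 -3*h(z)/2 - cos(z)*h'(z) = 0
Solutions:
 h(z) = C1*(sin(z) - 1)^(3/4)/(sin(z) + 1)^(3/4)


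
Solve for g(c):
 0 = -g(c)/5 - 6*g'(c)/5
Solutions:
 g(c) = C1*exp(-c/6)


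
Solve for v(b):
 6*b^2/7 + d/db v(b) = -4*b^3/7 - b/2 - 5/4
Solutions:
 v(b) = C1 - b^4/7 - 2*b^3/7 - b^2/4 - 5*b/4


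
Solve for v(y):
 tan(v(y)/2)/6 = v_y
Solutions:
 v(y) = -2*asin(C1*exp(y/12)) + 2*pi
 v(y) = 2*asin(C1*exp(y/12))


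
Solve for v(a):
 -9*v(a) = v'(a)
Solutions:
 v(a) = C1*exp(-9*a)


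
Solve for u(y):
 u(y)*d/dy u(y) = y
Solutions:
 u(y) = -sqrt(C1 + y^2)
 u(y) = sqrt(C1 + y^2)


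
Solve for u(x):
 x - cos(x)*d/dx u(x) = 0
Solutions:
 u(x) = C1 + Integral(x/cos(x), x)


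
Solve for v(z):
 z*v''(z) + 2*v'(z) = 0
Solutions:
 v(z) = C1 + C2/z


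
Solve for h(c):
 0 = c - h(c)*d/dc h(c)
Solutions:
 h(c) = -sqrt(C1 + c^2)
 h(c) = sqrt(C1 + c^2)


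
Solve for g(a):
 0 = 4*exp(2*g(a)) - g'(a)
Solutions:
 g(a) = log(-sqrt(-1/(C1 + 4*a))) - log(2)/2
 g(a) = log(-1/(C1 + 4*a))/2 - log(2)/2


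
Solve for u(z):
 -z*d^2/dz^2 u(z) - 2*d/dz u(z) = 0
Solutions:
 u(z) = C1 + C2/z


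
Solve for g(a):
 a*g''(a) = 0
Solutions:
 g(a) = C1 + C2*a


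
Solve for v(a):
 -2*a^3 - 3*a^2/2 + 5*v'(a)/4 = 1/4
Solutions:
 v(a) = C1 + 2*a^4/5 + 2*a^3/5 + a/5


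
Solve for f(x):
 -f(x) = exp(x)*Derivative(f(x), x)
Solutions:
 f(x) = C1*exp(exp(-x))


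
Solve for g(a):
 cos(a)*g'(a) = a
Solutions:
 g(a) = C1 + Integral(a/cos(a), a)


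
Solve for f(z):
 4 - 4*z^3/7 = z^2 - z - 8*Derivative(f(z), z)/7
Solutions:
 f(z) = C1 + z^4/8 + 7*z^3/24 - 7*z^2/16 - 7*z/2


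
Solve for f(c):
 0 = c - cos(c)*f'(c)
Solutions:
 f(c) = C1 + Integral(c/cos(c), c)


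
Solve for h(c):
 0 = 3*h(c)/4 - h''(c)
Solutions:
 h(c) = C1*exp(-sqrt(3)*c/2) + C2*exp(sqrt(3)*c/2)


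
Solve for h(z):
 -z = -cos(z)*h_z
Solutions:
 h(z) = C1 + Integral(z/cos(z), z)


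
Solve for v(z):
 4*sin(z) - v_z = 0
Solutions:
 v(z) = C1 - 4*cos(z)


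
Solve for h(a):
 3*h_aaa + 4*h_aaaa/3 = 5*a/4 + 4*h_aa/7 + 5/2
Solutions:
 h(a) = C1 + C2*a + C3*exp(a*(-63 + sqrt(5313))/56) + C4*exp(-a*(63 + sqrt(5313))/56) - 35*a^3/96 - 1015*a^2/128


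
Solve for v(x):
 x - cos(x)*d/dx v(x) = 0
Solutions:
 v(x) = C1 + Integral(x/cos(x), x)


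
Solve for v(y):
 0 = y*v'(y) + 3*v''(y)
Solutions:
 v(y) = C1 + C2*erf(sqrt(6)*y/6)


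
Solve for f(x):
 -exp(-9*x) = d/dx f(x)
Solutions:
 f(x) = C1 + exp(-9*x)/9


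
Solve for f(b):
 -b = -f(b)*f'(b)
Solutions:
 f(b) = -sqrt(C1 + b^2)
 f(b) = sqrt(C1 + b^2)


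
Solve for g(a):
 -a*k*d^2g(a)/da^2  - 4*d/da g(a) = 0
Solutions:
 g(a) = C1 + a^(((re(k) - 4)*re(k) + im(k)^2)/(re(k)^2 + im(k)^2))*(C2*sin(4*log(a)*Abs(im(k))/(re(k)^2 + im(k)^2)) + C3*cos(4*log(a)*im(k)/(re(k)^2 + im(k)^2)))


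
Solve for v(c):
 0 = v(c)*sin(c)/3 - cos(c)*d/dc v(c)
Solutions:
 v(c) = C1/cos(c)^(1/3)


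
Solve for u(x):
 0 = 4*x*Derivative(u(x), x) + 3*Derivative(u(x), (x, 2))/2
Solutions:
 u(x) = C1 + C2*erf(2*sqrt(3)*x/3)


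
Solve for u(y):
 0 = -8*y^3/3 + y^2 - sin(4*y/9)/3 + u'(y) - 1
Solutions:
 u(y) = C1 + 2*y^4/3 - y^3/3 + y - 3*cos(4*y/9)/4


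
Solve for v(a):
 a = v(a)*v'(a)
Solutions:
 v(a) = -sqrt(C1 + a^2)
 v(a) = sqrt(C1 + a^2)


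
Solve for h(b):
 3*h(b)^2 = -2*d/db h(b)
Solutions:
 h(b) = 2/(C1 + 3*b)


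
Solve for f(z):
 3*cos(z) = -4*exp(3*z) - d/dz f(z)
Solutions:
 f(z) = C1 - 4*exp(3*z)/3 - 3*sin(z)


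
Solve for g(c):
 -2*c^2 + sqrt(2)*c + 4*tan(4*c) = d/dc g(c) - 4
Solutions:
 g(c) = C1 - 2*c^3/3 + sqrt(2)*c^2/2 + 4*c - log(cos(4*c))


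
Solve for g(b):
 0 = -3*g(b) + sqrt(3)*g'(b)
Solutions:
 g(b) = C1*exp(sqrt(3)*b)


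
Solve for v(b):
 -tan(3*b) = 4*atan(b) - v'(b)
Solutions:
 v(b) = C1 + 4*b*atan(b) - 2*log(b^2 + 1) - log(cos(3*b))/3


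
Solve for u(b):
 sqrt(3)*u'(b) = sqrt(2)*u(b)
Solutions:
 u(b) = C1*exp(sqrt(6)*b/3)


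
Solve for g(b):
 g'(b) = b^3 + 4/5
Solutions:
 g(b) = C1 + b^4/4 + 4*b/5


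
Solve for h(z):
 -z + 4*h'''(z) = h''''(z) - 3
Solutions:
 h(z) = C1 + C2*z + C3*z^2 + C4*exp(4*z) + z^4/96 - 11*z^3/96


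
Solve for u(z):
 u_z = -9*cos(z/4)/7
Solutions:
 u(z) = C1 - 36*sin(z/4)/7


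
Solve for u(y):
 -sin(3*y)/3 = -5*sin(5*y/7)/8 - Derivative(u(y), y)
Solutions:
 u(y) = C1 + 7*cos(5*y/7)/8 - cos(3*y)/9


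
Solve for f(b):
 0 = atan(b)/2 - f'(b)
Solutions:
 f(b) = C1 + b*atan(b)/2 - log(b^2 + 1)/4


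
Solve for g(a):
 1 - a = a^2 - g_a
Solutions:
 g(a) = C1 + a^3/3 + a^2/2 - a


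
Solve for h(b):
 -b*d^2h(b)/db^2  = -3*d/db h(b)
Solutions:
 h(b) = C1 + C2*b^4


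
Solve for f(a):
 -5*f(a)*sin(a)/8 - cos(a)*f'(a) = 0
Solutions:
 f(a) = C1*cos(a)^(5/8)


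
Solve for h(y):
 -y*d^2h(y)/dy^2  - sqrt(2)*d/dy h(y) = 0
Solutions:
 h(y) = C1 + C2*y^(1 - sqrt(2))


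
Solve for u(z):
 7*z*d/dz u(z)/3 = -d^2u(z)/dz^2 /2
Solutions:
 u(z) = C1 + C2*erf(sqrt(21)*z/3)


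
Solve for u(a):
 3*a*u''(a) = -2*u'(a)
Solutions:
 u(a) = C1 + C2*a^(1/3)


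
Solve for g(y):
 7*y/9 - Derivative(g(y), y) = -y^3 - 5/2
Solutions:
 g(y) = C1 + y^4/4 + 7*y^2/18 + 5*y/2


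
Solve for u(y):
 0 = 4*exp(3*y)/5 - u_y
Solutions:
 u(y) = C1 + 4*exp(3*y)/15


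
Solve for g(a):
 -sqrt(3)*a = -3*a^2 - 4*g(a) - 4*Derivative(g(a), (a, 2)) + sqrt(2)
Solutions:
 g(a) = C1*sin(a) + C2*cos(a) - 3*a^2/4 + sqrt(3)*a/4 + sqrt(2)/4 + 3/2


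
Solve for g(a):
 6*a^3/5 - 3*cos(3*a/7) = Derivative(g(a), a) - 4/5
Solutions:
 g(a) = C1 + 3*a^4/10 + 4*a/5 - 7*sin(3*a/7)


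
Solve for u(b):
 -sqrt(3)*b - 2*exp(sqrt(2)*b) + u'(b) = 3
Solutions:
 u(b) = C1 + sqrt(3)*b^2/2 + 3*b + sqrt(2)*exp(sqrt(2)*b)


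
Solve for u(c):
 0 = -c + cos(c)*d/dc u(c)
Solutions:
 u(c) = C1 + Integral(c/cos(c), c)


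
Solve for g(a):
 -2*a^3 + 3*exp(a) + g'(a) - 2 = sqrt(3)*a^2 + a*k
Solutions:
 g(a) = C1 + a^4/2 + sqrt(3)*a^3/3 + a^2*k/2 + 2*a - 3*exp(a)


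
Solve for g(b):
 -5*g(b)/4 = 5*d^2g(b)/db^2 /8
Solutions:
 g(b) = C1*sin(sqrt(2)*b) + C2*cos(sqrt(2)*b)


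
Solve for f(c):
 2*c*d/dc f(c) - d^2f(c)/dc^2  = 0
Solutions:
 f(c) = C1 + C2*erfi(c)


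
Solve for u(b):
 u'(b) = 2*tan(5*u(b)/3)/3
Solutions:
 u(b) = -3*asin(C1*exp(10*b/9))/5 + 3*pi/5
 u(b) = 3*asin(C1*exp(10*b/9))/5


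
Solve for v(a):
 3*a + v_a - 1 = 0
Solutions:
 v(a) = C1 - 3*a^2/2 + a


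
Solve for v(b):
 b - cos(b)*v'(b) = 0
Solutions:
 v(b) = C1 + Integral(b/cos(b), b)


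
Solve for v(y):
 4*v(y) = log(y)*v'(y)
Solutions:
 v(y) = C1*exp(4*li(y))


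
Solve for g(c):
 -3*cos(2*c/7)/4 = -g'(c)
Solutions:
 g(c) = C1 + 21*sin(2*c/7)/8


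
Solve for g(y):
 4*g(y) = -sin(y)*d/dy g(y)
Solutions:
 g(y) = C1*(cos(y)^2 + 2*cos(y) + 1)/(cos(y)^2 - 2*cos(y) + 1)


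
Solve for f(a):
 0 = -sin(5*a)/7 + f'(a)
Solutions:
 f(a) = C1 - cos(5*a)/35


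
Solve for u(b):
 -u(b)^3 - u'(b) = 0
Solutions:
 u(b) = -sqrt(2)*sqrt(-1/(C1 - b))/2
 u(b) = sqrt(2)*sqrt(-1/(C1 - b))/2


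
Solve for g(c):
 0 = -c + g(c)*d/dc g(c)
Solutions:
 g(c) = -sqrt(C1 + c^2)
 g(c) = sqrt(C1 + c^2)


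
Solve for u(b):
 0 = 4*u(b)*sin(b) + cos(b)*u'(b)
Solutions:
 u(b) = C1*cos(b)^4


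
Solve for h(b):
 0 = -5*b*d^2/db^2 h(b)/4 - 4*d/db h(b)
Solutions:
 h(b) = C1 + C2/b^(11/5)


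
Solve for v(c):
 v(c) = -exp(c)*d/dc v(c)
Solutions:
 v(c) = C1*exp(exp(-c))


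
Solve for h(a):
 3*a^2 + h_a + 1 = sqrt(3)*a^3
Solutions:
 h(a) = C1 + sqrt(3)*a^4/4 - a^3 - a


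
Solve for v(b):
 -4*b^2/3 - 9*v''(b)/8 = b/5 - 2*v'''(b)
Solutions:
 v(b) = C1 + C2*b + C3*exp(9*b/16) - 8*b^4/81 - 2668*b^3/3645 - 42688*b^2/10935


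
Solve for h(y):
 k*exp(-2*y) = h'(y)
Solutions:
 h(y) = C1 - k*exp(-2*y)/2


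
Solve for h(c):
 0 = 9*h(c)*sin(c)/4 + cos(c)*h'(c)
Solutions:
 h(c) = C1*cos(c)^(9/4)


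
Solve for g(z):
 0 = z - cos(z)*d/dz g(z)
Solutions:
 g(z) = C1 + Integral(z/cos(z), z)


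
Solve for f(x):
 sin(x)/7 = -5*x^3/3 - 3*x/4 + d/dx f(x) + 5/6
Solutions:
 f(x) = C1 + 5*x^4/12 + 3*x^2/8 - 5*x/6 - cos(x)/7


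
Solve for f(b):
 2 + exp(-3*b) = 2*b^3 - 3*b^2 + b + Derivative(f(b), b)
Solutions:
 f(b) = C1 - b^4/2 + b^3 - b^2/2 + 2*b - exp(-3*b)/3


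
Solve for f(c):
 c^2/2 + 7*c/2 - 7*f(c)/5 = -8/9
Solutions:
 f(c) = 5*c^2/14 + 5*c/2 + 40/63


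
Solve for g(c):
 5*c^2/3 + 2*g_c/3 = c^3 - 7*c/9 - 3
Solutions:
 g(c) = C1 + 3*c^4/8 - 5*c^3/6 - 7*c^2/12 - 9*c/2


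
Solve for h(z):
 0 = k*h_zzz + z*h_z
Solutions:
 h(z) = C1 + Integral(C2*airyai(z*(-1/k)^(1/3)) + C3*airybi(z*(-1/k)^(1/3)), z)


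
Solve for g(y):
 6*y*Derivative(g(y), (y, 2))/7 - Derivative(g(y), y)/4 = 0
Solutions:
 g(y) = C1 + C2*y^(31/24)


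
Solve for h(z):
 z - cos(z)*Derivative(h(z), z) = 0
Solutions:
 h(z) = C1 + Integral(z/cos(z), z)


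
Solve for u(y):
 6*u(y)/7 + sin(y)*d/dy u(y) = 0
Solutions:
 u(y) = C1*(cos(y) + 1)^(3/7)/(cos(y) - 1)^(3/7)


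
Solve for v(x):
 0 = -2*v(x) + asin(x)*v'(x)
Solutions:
 v(x) = C1*exp(2*Integral(1/asin(x), x))


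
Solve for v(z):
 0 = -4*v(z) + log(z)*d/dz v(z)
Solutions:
 v(z) = C1*exp(4*li(z))


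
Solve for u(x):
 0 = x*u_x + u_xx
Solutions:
 u(x) = C1 + C2*erf(sqrt(2)*x/2)


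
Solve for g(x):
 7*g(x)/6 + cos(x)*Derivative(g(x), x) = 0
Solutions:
 g(x) = C1*(sin(x) - 1)^(7/12)/(sin(x) + 1)^(7/12)


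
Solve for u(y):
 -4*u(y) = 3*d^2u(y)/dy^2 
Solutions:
 u(y) = C1*sin(2*sqrt(3)*y/3) + C2*cos(2*sqrt(3)*y/3)


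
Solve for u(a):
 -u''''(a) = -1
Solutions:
 u(a) = C1 + C2*a + C3*a^2 + C4*a^3 + a^4/24


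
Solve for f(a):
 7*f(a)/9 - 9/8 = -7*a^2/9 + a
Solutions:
 f(a) = -a^2 + 9*a/7 + 81/56


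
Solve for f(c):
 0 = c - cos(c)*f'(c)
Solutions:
 f(c) = C1 + Integral(c/cos(c), c)


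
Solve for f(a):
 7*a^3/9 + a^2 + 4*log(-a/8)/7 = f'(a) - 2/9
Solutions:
 f(a) = C1 + 7*a^4/36 + a^3/3 + 4*a*log(-a)/7 + 2*a*(-54*log(2) - 11)/63


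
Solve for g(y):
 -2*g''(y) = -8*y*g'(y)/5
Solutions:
 g(y) = C1 + C2*erfi(sqrt(10)*y/5)


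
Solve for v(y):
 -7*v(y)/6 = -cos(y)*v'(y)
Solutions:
 v(y) = C1*(sin(y) + 1)^(7/12)/(sin(y) - 1)^(7/12)


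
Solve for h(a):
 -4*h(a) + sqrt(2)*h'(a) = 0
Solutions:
 h(a) = C1*exp(2*sqrt(2)*a)


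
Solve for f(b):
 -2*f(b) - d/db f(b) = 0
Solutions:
 f(b) = C1*exp(-2*b)


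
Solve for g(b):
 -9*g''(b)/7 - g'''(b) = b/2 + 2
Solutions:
 g(b) = C1 + C2*b + C3*exp(-9*b/7) - 7*b^3/108 - 203*b^2/324


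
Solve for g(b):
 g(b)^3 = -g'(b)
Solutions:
 g(b) = -sqrt(2)*sqrt(-1/(C1 - b))/2
 g(b) = sqrt(2)*sqrt(-1/(C1 - b))/2


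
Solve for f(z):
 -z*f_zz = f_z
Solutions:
 f(z) = C1 + C2*log(z)


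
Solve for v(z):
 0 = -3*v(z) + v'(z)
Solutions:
 v(z) = C1*exp(3*z)


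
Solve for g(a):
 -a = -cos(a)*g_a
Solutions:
 g(a) = C1 + Integral(a/cos(a), a)


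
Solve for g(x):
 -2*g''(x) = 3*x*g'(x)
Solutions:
 g(x) = C1 + C2*erf(sqrt(3)*x/2)


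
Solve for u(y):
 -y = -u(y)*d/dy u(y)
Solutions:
 u(y) = -sqrt(C1 + y^2)
 u(y) = sqrt(C1 + y^2)


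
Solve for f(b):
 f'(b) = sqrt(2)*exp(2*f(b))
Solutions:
 f(b) = log(-sqrt(-1/(C1 + sqrt(2)*b))) - log(2)/2
 f(b) = log(-1/(C1 + sqrt(2)*b))/2 - log(2)/2


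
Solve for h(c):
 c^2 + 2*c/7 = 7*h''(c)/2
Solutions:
 h(c) = C1 + C2*c + c^4/42 + 2*c^3/147


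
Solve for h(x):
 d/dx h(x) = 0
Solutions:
 h(x) = C1


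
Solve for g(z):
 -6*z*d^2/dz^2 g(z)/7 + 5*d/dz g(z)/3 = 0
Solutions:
 g(z) = C1 + C2*z^(53/18)


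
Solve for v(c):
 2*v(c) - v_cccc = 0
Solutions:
 v(c) = C1*exp(-2^(1/4)*c) + C2*exp(2^(1/4)*c) + C3*sin(2^(1/4)*c) + C4*cos(2^(1/4)*c)


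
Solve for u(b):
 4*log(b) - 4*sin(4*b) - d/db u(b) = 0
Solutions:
 u(b) = C1 + 4*b*log(b) - 4*b + cos(4*b)


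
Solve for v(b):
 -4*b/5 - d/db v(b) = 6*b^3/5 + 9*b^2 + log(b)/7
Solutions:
 v(b) = C1 - 3*b^4/10 - 3*b^3 - 2*b^2/5 - b*log(b)/7 + b/7


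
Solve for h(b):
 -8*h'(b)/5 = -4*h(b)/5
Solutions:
 h(b) = C1*exp(b/2)


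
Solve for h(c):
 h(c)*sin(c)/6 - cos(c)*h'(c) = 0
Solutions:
 h(c) = C1/cos(c)^(1/6)


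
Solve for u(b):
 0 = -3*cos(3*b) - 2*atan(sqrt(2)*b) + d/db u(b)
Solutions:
 u(b) = C1 + 2*b*atan(sqrt(2)*b) - sqrt(2)*log(2*b^2 + 1)/2 + sin(3*b)


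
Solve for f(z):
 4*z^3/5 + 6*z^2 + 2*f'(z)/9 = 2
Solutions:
 f(z) = C1 - 9*z^4/10 - 9*z^3 + 9*z


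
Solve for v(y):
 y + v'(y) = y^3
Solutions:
 v(y) = C1 + y^4/4 - y^2/2


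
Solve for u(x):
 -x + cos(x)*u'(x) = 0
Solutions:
 u(x) = C1 + Integral(x/cos(x), x)


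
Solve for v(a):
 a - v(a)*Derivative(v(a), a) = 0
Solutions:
 v(a) = -sqrt(C1 + a^2)
 v(a) = sqrt(C1 + a^2)


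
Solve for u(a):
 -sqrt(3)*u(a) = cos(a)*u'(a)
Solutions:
 u(a) = C1*(sin(a) - 1)^(sqrt(3)/2)/(sin(a) + 1)^(sqrt(3)/2)


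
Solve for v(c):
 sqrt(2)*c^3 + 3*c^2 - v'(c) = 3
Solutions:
 v(c) = C1 + sqrt(2)*c^4/4 + c^3 - 3*c


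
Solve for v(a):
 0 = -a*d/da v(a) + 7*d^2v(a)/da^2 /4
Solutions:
 v(a) = C1 + C2*erfi(sqrt(14)*a/7)


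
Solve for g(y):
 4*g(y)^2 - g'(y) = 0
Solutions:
 g(y) = -1/(C1 + 4*y)


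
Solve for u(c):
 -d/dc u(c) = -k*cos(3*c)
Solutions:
 u(c) = C1 + k*sin(3*c)/3


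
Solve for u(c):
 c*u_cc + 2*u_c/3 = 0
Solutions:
 u(c) = C1 + C2*c^(1/3)


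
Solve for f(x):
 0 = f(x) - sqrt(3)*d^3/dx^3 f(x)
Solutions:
 f(x) = C3*exp(3^(5/6)*x/3) + (C1*sin(3^(1/3)*x/2) + C2*cos(3^(1/3)*x/2))*exp(-3^(5/6)*x/6)


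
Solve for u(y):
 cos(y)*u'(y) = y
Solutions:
 u(y) = C1 + Integral(y/cos(y), y)


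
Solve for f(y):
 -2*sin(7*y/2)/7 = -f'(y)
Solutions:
 f(y) = C1 - 4*cos(7*y/2)/49


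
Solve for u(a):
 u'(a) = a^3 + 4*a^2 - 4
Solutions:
 u(a) = C1 + a^4/4 + 4*a^3/3 - 4*a


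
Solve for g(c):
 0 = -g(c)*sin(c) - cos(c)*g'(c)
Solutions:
 g(c) = C1*cos(c)


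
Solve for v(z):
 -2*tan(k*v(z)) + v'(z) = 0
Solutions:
 v(z) = Piecewise((-asin(exp(C1*k + 2*k*z))/k + pi/k, Ne(k, 0)), (nan, True))
 v(z) = Piecewise((asin(exp(C1*k + 2*k*z))/k, Ne(k, 0)), (nan, True))


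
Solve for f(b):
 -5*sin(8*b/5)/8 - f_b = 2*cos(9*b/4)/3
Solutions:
 f(b) = C1 - 8*sin(9*b/4)/27 + 25*cos(8*b/5)/64


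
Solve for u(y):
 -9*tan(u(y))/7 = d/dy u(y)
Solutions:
 u(y) = pi - asin(C1*exp(-9*y/7))
 u(y) = asin(C1*exp(-9*y/7))


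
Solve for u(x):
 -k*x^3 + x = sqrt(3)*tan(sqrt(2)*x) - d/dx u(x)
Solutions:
 u(x) = C1 + k*x^4/4 - x^2/2 - sqrt(6)*log(cos(sqrt(2)*x))/2


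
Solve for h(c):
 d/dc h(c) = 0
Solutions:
 h(c) = C1


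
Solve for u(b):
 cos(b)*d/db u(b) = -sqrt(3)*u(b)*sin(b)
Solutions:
 u(b) = C1*cos(b)^(sqrt(3))


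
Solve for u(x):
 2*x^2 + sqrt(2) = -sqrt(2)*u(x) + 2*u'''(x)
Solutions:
 u(x) = C3*exp(2^(5/6)*x/2) - sqrt(2)*x^2 + (C1*sin(2^(5/6)*sqrt(3)*x/4) + C2*cos(2^(5/6)*sqrt(3)*x/4))*exp(-2^(5/6)*x/4) - 1


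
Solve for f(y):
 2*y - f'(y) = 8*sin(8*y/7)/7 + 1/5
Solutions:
 f(y) = C1 + y^2 - y/5 + cos(8*y/7)


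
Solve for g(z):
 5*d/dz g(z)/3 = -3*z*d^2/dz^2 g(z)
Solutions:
 g(z) = C1 + C2*z^(4/9)


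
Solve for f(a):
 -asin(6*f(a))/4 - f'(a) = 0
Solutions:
 Integral(1/asin(6*_y), (_y, f(a))) = C1 - a/4


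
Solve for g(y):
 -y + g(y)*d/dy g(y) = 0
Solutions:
 g(y) = -sqrt(C1 + y^2)
 g(y) = sqrt(C1 + y^2)


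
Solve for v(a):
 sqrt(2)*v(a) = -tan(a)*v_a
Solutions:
 v(a) = C1/sin(a)^(sqrt(2))


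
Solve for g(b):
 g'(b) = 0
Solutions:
 g(b) = C1


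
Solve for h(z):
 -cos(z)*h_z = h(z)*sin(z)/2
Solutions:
 h(z) = C1*sqrt(cos(z))


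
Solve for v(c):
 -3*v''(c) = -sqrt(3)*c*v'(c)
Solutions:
 v(c) = C1 + C2*erfi(sqrt(2)*3^(3/4)*c/6)


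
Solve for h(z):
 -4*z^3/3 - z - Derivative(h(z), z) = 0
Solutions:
 h(z) = C1 - z^4/3 - z^2/2


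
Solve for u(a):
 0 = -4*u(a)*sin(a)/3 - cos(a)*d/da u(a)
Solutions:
 u(a) = C1*cos(a)^(4/3)


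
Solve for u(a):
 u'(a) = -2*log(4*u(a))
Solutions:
 Integral(1/(log(_y) + 2*log(2)), (_y, u(a)))/2 = C1 - a


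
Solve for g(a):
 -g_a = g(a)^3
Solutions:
 g(a) = -sqrt(2)*sqrt(-1/(C1 - a))/2
 g(a) = sqrt(2)*sqrt(-1/(C1 - a))/2


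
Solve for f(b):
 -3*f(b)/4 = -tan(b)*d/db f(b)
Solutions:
 f(b) = C1*sin(b)^(3/4)


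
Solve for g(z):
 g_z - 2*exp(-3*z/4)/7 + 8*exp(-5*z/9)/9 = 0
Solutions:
 g(z) = C1 - 8*exp(-3*z/4)/21 + 8*exp(-5*z/9)/5


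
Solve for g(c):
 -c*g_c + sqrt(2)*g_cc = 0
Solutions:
 g(c) = C1 + C2*erfi(2^(1/4)*c/2)


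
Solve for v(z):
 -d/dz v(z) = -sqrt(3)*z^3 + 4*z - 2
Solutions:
 v(z) = C1 + sqrt(3)*z^4/4 - 2*z^2 + 2*z


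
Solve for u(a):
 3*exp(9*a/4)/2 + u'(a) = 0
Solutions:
 u(a) = C1 - 2*exp(9*a/4)/3


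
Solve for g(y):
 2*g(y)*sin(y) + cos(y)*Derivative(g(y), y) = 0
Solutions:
 g(y) = C1*cos(y)^2


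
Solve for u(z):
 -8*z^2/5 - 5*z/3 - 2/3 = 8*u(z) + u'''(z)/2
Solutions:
 u(z) = C3*exp(-2*2^(1/3)*z) - z^2/5 - 5*z/24 + (C1*sin(2^(1/3)*sqrt(3)*z) + C2*cos(2^(1/3)*sqrt(3)*z))*exp(2^(1/3)*z) - 1/12


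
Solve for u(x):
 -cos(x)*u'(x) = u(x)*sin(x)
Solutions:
 u(x) = C1*cos(x)


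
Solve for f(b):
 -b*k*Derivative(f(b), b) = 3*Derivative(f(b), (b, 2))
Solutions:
 f(b) = Piecewise((-sqrt(6)*sqrt(pi)*C1*erf(sqrt(6)*b*sqrt(k)/6)/(2*sqrt(k)) - C2, (k > 0) | (k < 0)), (-C1*b - C2, True))


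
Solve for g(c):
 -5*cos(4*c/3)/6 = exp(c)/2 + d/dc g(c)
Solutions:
 g(c) = C1 - exp(c)/2 - 5*sin(4*c/3)/8


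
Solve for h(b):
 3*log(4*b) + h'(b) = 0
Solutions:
 h(b) = C1 - 3*b*log(b) - b*log(64) + 3*b


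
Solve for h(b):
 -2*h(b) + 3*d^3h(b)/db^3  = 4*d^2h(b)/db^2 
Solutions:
 h(b) = C1*exp(b*(-(9*sqrt(1113) + 307)^(1/3) - 16/(9*sqrt(1113) + 307)^(1/3) + 8)/18)*sin(sqrt(3)*b*(-(9*sqrt(1113) + 307)^(1/3) + 16/(9*sqrt(1113) + 307)^(1/3))/18) + C2*exp(b*(-(9*sqrt(1113) + 307)^(1/3) - 16/(9*sqrt(1113) + 307)^(1/3) + 8)/18)*cos(sqrt(3)*b*(-(9*sqrt(1113) + 307)^(1/3) + 16/(9*sqrt(1113) + 307)^(1/3))/18) + C3*exp(b*(16/(9*sqrt(1113) + 307)^(1/3) + 4 + (9*sqrt(1113) + 307)^(1/3))/9)


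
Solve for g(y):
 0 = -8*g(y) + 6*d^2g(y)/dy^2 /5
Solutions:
 g(y) = C1*exp(-2*sqrt(15)*y/3) + C2*exp(2*sqrt(15)*y/3)


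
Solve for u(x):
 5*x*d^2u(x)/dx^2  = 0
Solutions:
 u(x) = C1 + C2*x


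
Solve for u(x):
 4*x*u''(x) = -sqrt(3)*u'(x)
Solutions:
 u(x) = C1 + C2*x^(1 - sqrt(3)/4)


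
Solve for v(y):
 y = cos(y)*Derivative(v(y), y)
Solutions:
 v(y) = C1 + Integral(y/cos(y), y)


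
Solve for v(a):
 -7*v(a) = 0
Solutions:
 v(a) = 0


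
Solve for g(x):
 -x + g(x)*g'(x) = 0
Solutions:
 g(x) = -sqrt(C1 + x^2)
 g(x) = sqrt(C1 + x^2)


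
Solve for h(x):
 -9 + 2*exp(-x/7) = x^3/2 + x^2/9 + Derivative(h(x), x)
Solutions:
 h(x) = C1 - x^4/8 - x^3/27 - 9*x - 14*exp(-x/7)


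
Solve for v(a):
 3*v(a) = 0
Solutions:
 v(a) = 0


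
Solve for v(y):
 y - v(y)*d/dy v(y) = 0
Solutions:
 v(y) = -sqrt(C1 + y^2)
 v(y) = sqrt(C1 + y^2)


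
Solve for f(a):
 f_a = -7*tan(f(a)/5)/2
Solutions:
 f(a) = -5*asin(C1*exp(-7*a/10)) + 5*pi
 f(a) = 5*asin(C1*exp(-7*a/10))


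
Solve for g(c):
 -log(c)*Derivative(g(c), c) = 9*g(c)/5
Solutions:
 g(c) = C1*exp(-9*li(c)/5)


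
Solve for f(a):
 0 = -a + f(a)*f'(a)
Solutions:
 f(a) = -sqrt(C1 + a^2)
 f(a) = sqrt(C1 + a^2)


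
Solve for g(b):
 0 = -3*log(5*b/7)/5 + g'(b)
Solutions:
 g(b) = C1 + 3*b*log(b)/5 - 3*b*log(7)/5 - 3*b/5 + 3*b*log(5)/5


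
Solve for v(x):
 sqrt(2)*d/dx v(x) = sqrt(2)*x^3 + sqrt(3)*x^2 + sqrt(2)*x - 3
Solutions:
 v(x) = C1 + x^4/4 + sqrt(6)*x^3/6 + x^2/2 - 3*sqrt(2)*x/2


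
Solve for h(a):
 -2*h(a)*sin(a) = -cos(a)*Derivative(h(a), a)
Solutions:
 h(a) = C1/cos(a)^2


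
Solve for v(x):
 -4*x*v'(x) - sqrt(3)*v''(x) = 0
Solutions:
 v(x) = C1 + C2*erf(sqrt(2)*3^(3/4)*x/3)


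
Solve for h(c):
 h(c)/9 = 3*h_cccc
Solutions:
 h(c) = C1*exp(-3^(1/4)*c/3) + C2*exp(3^(1/4)*c/3) + C3*sin(3^(1/4)*c/3) + C4*cos(3^(1/4)*c/3)


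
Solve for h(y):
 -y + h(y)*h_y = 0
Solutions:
 h(y) = -sqrt(C1 + y^2)
 h(y) = sqrt(C1 + y^2)


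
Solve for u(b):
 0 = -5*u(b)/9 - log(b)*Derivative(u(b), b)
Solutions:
 u(b) = C1*exp(-5*li(b)/9)


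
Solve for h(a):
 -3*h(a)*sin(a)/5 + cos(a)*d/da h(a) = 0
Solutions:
 h(a) = C1/cos(a)^(3/5)


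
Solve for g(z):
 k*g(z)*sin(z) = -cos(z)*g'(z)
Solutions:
 g(z) = C1*exp(k*log(cos(z)))


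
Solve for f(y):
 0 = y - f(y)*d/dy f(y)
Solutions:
 f(y) = -sqrt(C1 + y^2)
 f(y) = sqrt(C1 + y^2)


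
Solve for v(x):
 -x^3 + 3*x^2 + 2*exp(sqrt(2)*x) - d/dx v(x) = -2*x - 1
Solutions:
 v(x) = C1 - x^4/4 + x^3 + x^2 + x + sqrt(2)*exp(sqrt(2)*x)


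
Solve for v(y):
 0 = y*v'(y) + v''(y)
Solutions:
 v(y) = C1 + C2*erf(sqrt(2)*y/2)


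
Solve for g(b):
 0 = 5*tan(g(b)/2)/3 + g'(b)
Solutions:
 g(b) = -2*asin(C1*exp(-5*b/6)) + 2*pi
 g(b) = 2*asin(C1*exp(-5*b/6))


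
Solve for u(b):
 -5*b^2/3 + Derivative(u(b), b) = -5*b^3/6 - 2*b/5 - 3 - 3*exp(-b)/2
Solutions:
 u(b) = C1 - 5*b^4/24 + 5*b^3/9 - b^2/5 - 3*b + 3*exp(-b)/2


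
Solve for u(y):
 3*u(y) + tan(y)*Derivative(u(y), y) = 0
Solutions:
 u(y) = C1/sin(y)^3


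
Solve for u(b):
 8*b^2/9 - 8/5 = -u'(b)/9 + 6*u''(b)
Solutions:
 u(b) = C1 + C2*exp(b/54) - 8*b^3/3 - 432*b^2 - 233208*b/5


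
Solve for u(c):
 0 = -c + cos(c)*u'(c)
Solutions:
 u(c) = C1 + Integral(c/cos(c), c)


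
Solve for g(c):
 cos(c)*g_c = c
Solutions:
 g(c) = C1 + Integral(c/cos(c), c)


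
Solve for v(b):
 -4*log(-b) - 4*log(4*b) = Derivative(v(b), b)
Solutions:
 v(b) = C1 - 8*b*log(b) + 4*b*(-2*log(2) + 2 - I*pi)


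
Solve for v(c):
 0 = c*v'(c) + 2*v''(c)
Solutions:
 v(c) = C1 + C2*erf(c/2)


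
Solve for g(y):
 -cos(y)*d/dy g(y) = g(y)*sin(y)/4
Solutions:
 g(y) = C1*cos(y)^(1/4)


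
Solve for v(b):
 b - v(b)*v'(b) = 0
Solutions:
 v(b) = -sqrt(C1 + b^2)
 v(b) = sqrt(C1 + b^2)


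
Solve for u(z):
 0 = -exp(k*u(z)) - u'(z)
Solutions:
 u(z) = Piecewise((log(1/(C1*k + k*z))/k, Ne(k, 0)), (nan, True))
 u(z) = Piecewise((C1 - z, Eq(k, 0)), (nan, True))


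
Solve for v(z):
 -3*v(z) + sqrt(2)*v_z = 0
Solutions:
 v(z) = C1*exp(3*sqrt(2)*z/2)


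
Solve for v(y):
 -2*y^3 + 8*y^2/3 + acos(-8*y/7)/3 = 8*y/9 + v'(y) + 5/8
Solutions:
 v(y) = C1 - y^4/2 + 8*y^3/9 - 4*y^2/9 + y*acos(-8*y/7)/3 - 5*y/8 + sqrt(49 - 64*y^2)/24


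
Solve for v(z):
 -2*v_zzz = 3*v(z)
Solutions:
 v(z) = C3*exp(-2^(2/3)*3^(1/3)*z/2) + (C1*sin(2^(2/3)*3^(5/6)*z/4) + C2*cos(2^(2/3)*3^(5/6)*z/4))*exp(2^(2/3)*3^(1/3)*z/4)


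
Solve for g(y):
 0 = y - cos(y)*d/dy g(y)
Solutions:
 g(y) = C1 + Integral(y/cos(y), y)


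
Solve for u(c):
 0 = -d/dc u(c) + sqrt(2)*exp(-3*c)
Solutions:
 u(c) = C1 - sqrt(2)*exp(-3*c)/3


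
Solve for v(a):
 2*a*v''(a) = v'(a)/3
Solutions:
 v(a) = C1 + C2*a^(7/6)


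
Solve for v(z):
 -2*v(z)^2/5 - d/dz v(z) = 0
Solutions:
 v(z) = 5/(C1 + 2*z)


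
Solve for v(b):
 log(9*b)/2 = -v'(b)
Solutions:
 v(b) = C1 - b*log(b)/2 - b*log(3) + b/2


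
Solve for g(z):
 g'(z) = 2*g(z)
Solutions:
 g(z) = C1*exp(2*z)


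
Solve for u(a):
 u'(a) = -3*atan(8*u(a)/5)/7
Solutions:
 Integral(1/atan(8*_y/5), (_y, u(a))) = C1 - 3*a/7


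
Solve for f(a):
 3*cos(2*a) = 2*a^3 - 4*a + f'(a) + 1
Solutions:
 f(a) = C1 - a^4/2 + 2*a^2 - a + 3*sin(2*a)/2


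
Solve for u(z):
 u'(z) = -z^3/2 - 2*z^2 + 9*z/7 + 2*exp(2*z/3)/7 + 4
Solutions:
 u(z) = C1 - z^4/8 - 2*z^3/3 + 9*z^2/14 + 4*z + 3*exp(2*z/3)/7


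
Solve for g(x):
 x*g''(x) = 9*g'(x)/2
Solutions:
 g(x) = C1 + C2*x^(11/2)


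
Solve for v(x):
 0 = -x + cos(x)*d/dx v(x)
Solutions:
 v(x) = C1 + Integral(x/cos(x), x)


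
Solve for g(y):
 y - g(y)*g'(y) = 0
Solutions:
 g(y) = -sqrt(C1 + y^2)
 g(y) = sqrt(C1 + y^2)


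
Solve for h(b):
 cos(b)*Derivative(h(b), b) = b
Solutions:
 h(b) = C1 + Integral(b/cos(b), b)


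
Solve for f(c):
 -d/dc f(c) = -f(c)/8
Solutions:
 f(c) = C1*exp(c/8)


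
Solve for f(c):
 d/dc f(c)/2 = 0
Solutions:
 f(c) = C1


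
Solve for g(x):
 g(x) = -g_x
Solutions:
 g(x) = C1*exp(-x)


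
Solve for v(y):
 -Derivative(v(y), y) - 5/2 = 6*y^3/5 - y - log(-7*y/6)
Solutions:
 v(y) = C1 - 3*y^4/10 + y^2/2 + y*log(-y) + y*(-7/2 - log(6) + log(7))


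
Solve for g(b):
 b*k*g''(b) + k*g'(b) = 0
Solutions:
 g(b) = C1 + C2*log(b)


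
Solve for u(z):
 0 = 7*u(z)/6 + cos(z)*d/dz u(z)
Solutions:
 u(z) = C1*(sin(z) - 1)^(7/12)/(sin(z) + 1)^(7/12)


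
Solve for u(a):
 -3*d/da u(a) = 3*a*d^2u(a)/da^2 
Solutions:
 u(a) = C1 + C2*log(a)


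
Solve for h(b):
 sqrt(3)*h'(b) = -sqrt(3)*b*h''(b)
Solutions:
 h(b) = C1 + C2*log(b)


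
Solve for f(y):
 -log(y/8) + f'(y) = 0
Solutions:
 f(y) = C1 + y*log(y) - y*log(8) - y


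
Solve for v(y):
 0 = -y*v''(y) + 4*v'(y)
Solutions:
 v(y) = C1 + C2*y^5


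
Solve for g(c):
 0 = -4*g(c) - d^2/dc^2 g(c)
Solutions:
 g(c) = C1*sin(2*c) + C2*cos(2*c)


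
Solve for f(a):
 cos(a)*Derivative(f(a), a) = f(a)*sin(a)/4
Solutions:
 f(a) = C1/cos(a)^(1/4)


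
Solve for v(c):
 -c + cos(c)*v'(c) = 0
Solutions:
 v(c) = C1 + Integral(c/cos(c), c)


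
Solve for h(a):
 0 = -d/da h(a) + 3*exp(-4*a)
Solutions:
 h(a) = C1 - 3*exp(-4*a)/4


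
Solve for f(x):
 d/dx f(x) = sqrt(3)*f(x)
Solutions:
 f(x) = C1*exp(sqrt(3)*x)


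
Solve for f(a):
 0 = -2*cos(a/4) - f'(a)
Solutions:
 f(a) = C1 - 8*sin(a/4)


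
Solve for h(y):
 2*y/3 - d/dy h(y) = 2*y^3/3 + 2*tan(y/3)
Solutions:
 h(y) = C1 - y^4/6 + y^2/3 + 6*log(cos(y/3))


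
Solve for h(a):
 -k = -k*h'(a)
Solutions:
 h(a) = C1 + a


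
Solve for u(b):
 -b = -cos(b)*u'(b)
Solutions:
 u(b) = C1 + Integral(b/cos(b), b)


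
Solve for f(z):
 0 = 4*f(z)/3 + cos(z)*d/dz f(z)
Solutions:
 f(z) = C1*(sin(z) - 1)^(2/3)/(sin(z) + 1)^(2/3)


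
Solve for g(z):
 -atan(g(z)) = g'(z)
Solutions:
 Integral(1/atan(_y), (_y, g(z))) = C1 - z


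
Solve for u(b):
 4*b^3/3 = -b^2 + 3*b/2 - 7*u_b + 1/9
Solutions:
 u(b) = C1 - b^4/21 - b^3/21 + 3*b^2/28 + b/63


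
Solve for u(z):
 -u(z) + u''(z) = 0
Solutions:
 u(z) = C1*exp(-z) + C2*exp(z)


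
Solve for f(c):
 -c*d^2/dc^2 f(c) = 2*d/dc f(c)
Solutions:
 f(c) = C1 + C2/c


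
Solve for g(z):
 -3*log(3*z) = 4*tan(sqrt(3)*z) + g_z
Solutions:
 g(z) = C1 - 3*z*log(z) - 3*z*log(3) + 3*z + 4*sqrt(3)*log(cos(sqrt(3)*z))/3


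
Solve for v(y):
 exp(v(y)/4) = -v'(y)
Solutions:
 v(y) = 4*log(1/(C1 + y)) + 8*log(2)


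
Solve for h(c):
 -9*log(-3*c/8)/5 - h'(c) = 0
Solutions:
 h(c) = C1 - 9*c*log(-c)/5 + 9*c*(-log(3) + 1 + 3*log(2))/5


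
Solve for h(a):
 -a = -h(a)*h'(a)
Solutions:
 h(a) = -sqrt(C1 + a^2)
 h(a) = sqrt(C1 + a^2)


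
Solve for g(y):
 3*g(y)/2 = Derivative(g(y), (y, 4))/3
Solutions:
 g(y) = C1*exp(-2^(3/4)*sqrt(3)*y/2) + C2*exp(2^(3/4)*sqrt(3)*y/2) + C3*sin(2^(3/4)*sqrt(3)*y/2) + C4*cos(2^(3/4)*sqrt(3)*y/2)


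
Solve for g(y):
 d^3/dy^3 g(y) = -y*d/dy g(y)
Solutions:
 g(y) = C1 + Integral(C2*airyai(-y) + C3*airybi(-y), y)


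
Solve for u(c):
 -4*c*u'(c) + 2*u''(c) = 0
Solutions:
 u(c) = C1 + C2*erfi(c)


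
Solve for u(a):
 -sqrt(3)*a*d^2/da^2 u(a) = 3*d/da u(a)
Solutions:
 u(a) = C1 + C2*a^(1 - sqrt(3))


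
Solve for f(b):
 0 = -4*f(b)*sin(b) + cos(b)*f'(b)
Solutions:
 f(b) = C1/cos(b)^4


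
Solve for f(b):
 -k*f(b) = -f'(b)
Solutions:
 f(b) = C1*exp(b*k)


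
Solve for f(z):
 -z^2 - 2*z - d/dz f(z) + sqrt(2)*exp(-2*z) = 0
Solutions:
 f(z) = C1 - z^3/3 - z^2 - sqrt(2)*exp(-2*z)/2


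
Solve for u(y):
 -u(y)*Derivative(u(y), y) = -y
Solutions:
 u(y) = -sqrt(C1 + y^2)
 u(y) = sqrt(C1 + y^2)


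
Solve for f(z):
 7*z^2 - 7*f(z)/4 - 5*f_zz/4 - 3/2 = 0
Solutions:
 f(z) = C1*sin(sqrt(35)*z/5) + C2*cos(sqrt(35)*z/5) + 4*z^2 - 46/7


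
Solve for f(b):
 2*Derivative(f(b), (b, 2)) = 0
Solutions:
 f(b) = C1 + C2*b


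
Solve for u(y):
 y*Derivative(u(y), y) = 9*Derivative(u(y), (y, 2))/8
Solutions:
 u(y) = C1 + C2*erfi(2*y/3)


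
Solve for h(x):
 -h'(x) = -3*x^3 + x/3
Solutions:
 h(x) = C1 + 3*x^4/4 - x^2/6


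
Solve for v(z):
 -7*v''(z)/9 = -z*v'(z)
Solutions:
 v(z) = C1 + C2*erfi(3*sqrt(14)*z/14)


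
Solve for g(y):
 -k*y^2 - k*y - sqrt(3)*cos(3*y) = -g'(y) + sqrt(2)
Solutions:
 g(y) = C1 + k*y^3/3 + k*y^2/2 + sqrt(2)*y + sqrt(3)*sin(3*y)/3


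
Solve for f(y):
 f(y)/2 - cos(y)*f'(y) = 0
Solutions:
 f(y) = C1*(sin(y) + 1)^(1/4)/(sin(y) - 1)^(1/4)


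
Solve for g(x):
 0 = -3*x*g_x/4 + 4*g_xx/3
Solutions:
 g(x) = C1 + C2*erfi(3*sqrt(2)*x/8)


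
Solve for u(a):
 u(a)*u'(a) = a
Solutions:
 u(a) = -sqrt(C1 + a^2)
 u(a) = sqrt(C1 + a^2)


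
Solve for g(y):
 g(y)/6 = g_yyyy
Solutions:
 g(y) = C1*exp(-6^(3/4)*y/6) + C2*exp(6^(3/4)*y/6) + C3*sin(6^(3/4)*y/6) + C4*cos(6^(3/4)*y/6)


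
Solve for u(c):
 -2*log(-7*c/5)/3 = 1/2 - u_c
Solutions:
 u(c) = C1 + 2*c*log(-c)/3 + c*(-4*log(5) - 1 + 4*log(7))/6


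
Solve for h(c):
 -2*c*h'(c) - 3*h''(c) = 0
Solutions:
 h(c) = C1 + C2*erf(sqrt(3)*c/3)


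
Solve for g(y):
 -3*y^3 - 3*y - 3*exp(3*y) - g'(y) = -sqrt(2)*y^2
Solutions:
 g(y) = C1 - 3*y^4/4 + sqrt(2)*y^3/3 - 3*y^2/2 - exp(3*y)


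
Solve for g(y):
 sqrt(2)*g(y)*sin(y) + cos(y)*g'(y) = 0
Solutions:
 g(y) = C1*cos(y)^(sqrt(2))


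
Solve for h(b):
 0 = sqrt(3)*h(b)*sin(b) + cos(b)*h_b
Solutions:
 h(b) = C1*cos(b)^(sqrt(3))


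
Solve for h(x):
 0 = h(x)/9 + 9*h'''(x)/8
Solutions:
 h(x) = C3*exp(-2*3^(2/3)*x/9) + (C1*sin(3^(1/6)*x/3) + C2*cos(3^(1/6)*x/3))*exp(3^(2/3)*x/9)


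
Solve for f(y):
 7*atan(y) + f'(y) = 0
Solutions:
 f(y) = C1 - 7*y*atan(y) + 7*log(y^2 + 1)/2


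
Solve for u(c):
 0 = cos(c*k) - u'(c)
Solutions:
 u(c) = C1 + sin(c*k)/k


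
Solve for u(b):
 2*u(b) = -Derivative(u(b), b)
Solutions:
 u(b) = C1*exp(-2*b)


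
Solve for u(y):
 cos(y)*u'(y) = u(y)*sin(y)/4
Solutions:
 u(y) = C1/cos(y)^(1/4)


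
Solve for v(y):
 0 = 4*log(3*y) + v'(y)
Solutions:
 v(y) = C1 - 4*y*log(y) - y*log(81) + 4*y


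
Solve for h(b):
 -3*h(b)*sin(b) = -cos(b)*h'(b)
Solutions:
 h(b) = C1/cos(b)^3


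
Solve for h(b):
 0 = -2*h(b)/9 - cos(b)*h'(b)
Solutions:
 h(b) = C1*(sin(b) - 1)^(1/9)/(sin(b) + 1)^(1/9)


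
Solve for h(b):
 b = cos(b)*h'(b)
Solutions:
 h(b) = C1 + Integral(b/cos(b), b)


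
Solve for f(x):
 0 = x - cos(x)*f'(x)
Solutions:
 f(x) = C1 + Integral(x/cos(x), x)


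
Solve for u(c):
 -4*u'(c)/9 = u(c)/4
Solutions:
 u(c) = C1*exp(-9*c/16)


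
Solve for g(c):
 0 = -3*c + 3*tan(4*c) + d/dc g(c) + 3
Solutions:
 g(c) = C1 + 3*c^2/2 - 3*c + 3*log(cos(4*c))/4


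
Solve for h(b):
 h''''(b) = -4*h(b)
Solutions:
 h(b) = (C1*sin(b) + C2*cos(b))*exp(-b) + (C3*sin(b) + C4*cos(b))*exp(b)


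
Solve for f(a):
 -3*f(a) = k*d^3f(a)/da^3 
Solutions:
 f(a) = C1*exp(3^(1/3)*a*(-1/k)^(1/3)) + C2*exp(a*(-1/k)^(1/3)*(-3^(1/3) + 3^(5/6)*I)/2) + C3*exp(-a*(-1/k)^(1/3)*(3^(1/3) + 3^(5/6)*I)/2)


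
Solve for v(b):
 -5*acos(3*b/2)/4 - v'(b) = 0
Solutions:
 v(b) = C1 - 5*b*acos(3*b/2)/4 + 5*sqrt(4 - 9*b^2)/12


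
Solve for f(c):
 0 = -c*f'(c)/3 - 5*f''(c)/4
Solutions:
 f(c) = C1 + C2*erf(sqrt(30)*c/15)


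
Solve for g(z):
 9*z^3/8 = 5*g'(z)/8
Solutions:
 g(z) = C1 + 9*z^4/20


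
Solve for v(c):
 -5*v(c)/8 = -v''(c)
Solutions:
 v(c) = C1*exp(-sqrt(10)*c/4) + C2*exp(sqrt(10)*c/4)


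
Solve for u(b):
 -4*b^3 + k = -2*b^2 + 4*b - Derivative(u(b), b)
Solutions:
 u(b) = C1 + b^4 - 2*b^3/3 + 2*b^2 - b*k


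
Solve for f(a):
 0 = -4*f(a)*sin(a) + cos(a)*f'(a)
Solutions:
 f(a) = C1/cos(a)^4


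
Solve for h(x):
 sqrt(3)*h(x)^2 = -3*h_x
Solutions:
 h(x) = 3/(C1 + sqrt(3)*x)


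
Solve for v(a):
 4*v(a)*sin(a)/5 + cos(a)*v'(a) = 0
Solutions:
 v(a) = C1*cos(a)^(4/5)


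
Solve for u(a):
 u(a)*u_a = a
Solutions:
 u(a) = -sqrt(C1 + a^2)
 u(a) = sqrt(C1 + a^2)


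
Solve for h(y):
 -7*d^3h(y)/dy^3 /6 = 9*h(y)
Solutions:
 h(y) = C3*exp(-3*2^(1/3)*7^(2/3)*y/7) + (C1*sin(3*2^(1/3)*sqrt(3)*7^(2/3)*y/14) + C2*cos(3*2^(1/3)*sqrt(3)*7^(2/3)*y/14))*exp(3*2^(1/3)*7^(2/3)*y/14)


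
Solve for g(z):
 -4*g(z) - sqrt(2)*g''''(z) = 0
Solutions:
 g(z) = (C1*sin(2^(7/8)*z/2) + C2*cos(2^(7/8)*z/2))*exp(-2^(7/8)*z/2) + (C3*sin(2^(7/8)*z/2) + C4*cos(2^(7/8)*z/2))*exp(2^(7/8)*z/2)


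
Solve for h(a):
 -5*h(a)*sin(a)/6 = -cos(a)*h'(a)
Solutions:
 h(a) = C1/cos(a)^(5/6)


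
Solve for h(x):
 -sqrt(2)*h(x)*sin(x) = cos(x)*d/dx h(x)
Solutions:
 h(x) = C1*cos(x)^(sqrt(2))


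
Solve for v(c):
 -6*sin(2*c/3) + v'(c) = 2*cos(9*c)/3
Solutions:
 v(c) = C1 + 2*sin(9*c)/27 - 9*cos(2*c/3)


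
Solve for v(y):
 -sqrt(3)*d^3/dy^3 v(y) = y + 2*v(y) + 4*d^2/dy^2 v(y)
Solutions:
 v(y) = C1*exp(y*(-8*sqrt(3) + 16/(sqrt(627) + 145*sqrt(3)/9)^(1/3) + 3*(sqrt(627) + 145*sqrt(3)/9)^(1/3))/18)*sin(sqrt(3)*y*(-3*(sqrt(627) + 145*sqrt(3)/9)^(1/3) + 16/(sqrt(627) + 145*sqrt(3)/9)^(1/3))/18) + C2*exp(y*(-8*sqrt(3) + 16/(sqrt(627) + 145*sqrt(3)/9)^(1/3) + 3*(sqrt(627) + 145*sqrt(3)/9)^(1/3))/18)*cos(sqrt(3)*y*(-3*(sqrt(627) + 145*sqrt(3)/9)^(1/3) + 16/(sqrt(627) + 145*sqrt(3)/9)^(1/3))/18) + C3*exp(-y*(16/(sqrt(627) + 145*sqrt(3)/9)^(1/3) + 4*sqrt(3) + 3*(sqrt(627) + 145*sqrt(3)/9)^(1/3))/9) - y/2


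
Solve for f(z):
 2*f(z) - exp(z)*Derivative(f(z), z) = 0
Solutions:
 f(z) = C1*exp(-2*exp(-z))


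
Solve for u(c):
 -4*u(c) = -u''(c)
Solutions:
 u(c) = C1*exp(-2*c) + C2*exp(2*c)


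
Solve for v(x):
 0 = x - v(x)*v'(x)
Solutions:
 v(x) = -sqrt(C1 + x^2)
 v(x) = sqrt(C1 + x^2)


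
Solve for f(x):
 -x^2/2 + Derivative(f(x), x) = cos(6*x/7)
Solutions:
 f(x) = C1 + x^3/6 + 7*sin(6*x/7)/6


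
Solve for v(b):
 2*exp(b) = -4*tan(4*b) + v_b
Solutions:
 v(b) = C1 + 2*exp(b) - log(cos(4*b))


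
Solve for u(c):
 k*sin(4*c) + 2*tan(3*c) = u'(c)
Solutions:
 u(c) = C1 - k*cos(4*c)/4 - 2*log(cos(3*c))/3


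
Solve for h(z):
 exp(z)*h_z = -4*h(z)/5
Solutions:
 h(z) = C1*exp(4*exp(-z)/5)


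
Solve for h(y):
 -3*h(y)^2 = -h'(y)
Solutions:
 h(y) = -1/(C1 + 3*y)


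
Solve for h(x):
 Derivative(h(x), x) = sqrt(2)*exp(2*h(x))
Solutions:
 h(x) = log(-sqrt(-1/(C1 + sqrt(2)*x))) - log(2)/2
 h(x) = log(-1/(C1 + sqrt(2)*x))/2 - log(2)/2


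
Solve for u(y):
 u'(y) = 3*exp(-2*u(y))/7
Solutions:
 u(y) = log(-sqrt(C1 + 42*y)) - log(7)
 u(y) = log(C1 + 42*y)/2 - log(7)


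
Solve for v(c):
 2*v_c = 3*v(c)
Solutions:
 v(c) = C1*exp(3*c/2)


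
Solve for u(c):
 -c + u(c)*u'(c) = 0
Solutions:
 u(c) = -sqrt(C1 + c^2)
 u(c) = sqrt(C1 + c^2)


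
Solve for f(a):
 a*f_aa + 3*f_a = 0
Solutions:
 f(a) = C1 + C2/a^2


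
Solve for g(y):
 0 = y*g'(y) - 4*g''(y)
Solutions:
 g(y) = C1 + C2*erfi(sqrt(2)*y/4)


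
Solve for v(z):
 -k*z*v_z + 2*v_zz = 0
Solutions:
 v(z) = Piecewise((-sqrt(pi)*C1*erf(z*sqrt(-k)/2)/sqrt(-k) - C2, (k > 0) | (k < 0)), (-C1*z - C2, True))


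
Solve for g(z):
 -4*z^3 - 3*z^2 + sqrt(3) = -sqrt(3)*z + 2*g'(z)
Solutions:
 g(z) = C1 - z^4/2 - z^3/2 + sqrt(3)*z^2/4 + sqrt(3)*z/2


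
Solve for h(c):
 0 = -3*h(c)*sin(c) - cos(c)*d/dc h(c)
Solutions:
 h(c) = C1*cos(c)^3


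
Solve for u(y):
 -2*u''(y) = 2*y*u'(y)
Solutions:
 u(y) = C1 + C2*erf(sqrt(2)*y/2)


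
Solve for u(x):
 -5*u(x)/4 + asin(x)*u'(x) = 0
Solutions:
 u(x) = C1*exp(5*Integral(1/asin(x), x)/4)


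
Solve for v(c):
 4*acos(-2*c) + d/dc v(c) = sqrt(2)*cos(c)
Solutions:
 v(c) = C1 - 4*c*acos(-2*c) - 2*sqrt(1 - 4*c^2) + sqrt(2)*sin(c)


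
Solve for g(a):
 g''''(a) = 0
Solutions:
 g(a) = C1 + C2*a + C3*a^2 + C4*a^3


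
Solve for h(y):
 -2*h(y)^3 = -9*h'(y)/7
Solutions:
 h(y) = -3*sqrt(2)*sqrt(-1/(C1 + 14*y))/2
 h(y) = 3*sqrt(2)*sqrt(-1/(C1 + 14*y))/2


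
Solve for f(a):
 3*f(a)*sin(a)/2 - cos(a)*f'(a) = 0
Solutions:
 f(a) = C1/cos(a)^(3/2)


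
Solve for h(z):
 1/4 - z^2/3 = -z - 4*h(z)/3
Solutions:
 h(z) = z^2/4 - 3*z/4 - 3/16
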